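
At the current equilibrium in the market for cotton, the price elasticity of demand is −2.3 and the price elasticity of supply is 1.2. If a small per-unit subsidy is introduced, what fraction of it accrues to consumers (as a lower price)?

For a small subsidy around the equilibrium, the benefit split depends on the relative slopes, which at a point are proportional to the elasticities.
Buyer share = εs/(εs + |εd|) = 1.2/(1.2 + 2.3) = 12/35; seller share = |εd|/(εs + |εd|) = 23/35.

Consumer share = 12/35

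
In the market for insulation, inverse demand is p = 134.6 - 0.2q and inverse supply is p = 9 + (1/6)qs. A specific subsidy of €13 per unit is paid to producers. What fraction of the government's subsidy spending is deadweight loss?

DWL / government spending = 65/1386

Pre-subsidy: 134.6 - 0.2q = 9 + (1/6)q gives q* = 3768/11 and p* = 727/11.
With the subsidy, sellers receive ps = pb + 13 for each unit, where pb is the price buyers pay.
On the curves, pb = 134.6 - 0.2q and ps = 9 + (1/6)q; the wedge ps − pb = 13 gives 9 + (1/6)q − (134.6 - 0.2q) = 13, so q' = 378.
Then pb = 134.6 − 0.2·378 = 59 and ps = 9 + (1/6)·378 = 72.
ΔCS = ½(3768/11 + 378)(727/11 − 59) = 309114/121; ΔPS = ½(3768/11 + 378)(72 − 727/11) = 257595/121.
Government spending = 13 × 378 = 4914.
DWL = ½ × 13 × (378 − 3768/11) = 2535/11; fraction = (2535/11) / 4914 = 65/1386.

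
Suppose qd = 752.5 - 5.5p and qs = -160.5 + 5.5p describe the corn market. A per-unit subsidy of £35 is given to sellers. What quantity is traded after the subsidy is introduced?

Pre-subsidy: 752.5 - 5.5p = -160.5 + 5.5p gives p* = 83, q* = 296.
With the subsidy, sellers receive ps = pb + 35 for each unit, where pb is the price buyers pay.
Supply in terms of pb becomes qs = -160.5 + 5.5(pb + 35) = 32 + 5.5pb. Setting this equal to demand: 752.5 - 5.5pb = 32 + 5.5pb, so pb = 65.5.
Sellers receive ps = 65.5 + 35 = 100.5; q' = 752.5 − 5.5·65.5 = 392.25.

q' = 392.25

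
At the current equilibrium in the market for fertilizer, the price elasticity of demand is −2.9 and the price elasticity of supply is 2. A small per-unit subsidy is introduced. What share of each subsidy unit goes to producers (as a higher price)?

For a small subsidy around the equilibrium, the benefit split depends on the relative slopes, which at a point are proportional to the elasticities.
Buyer share = εs/(εs + |εd|) = 2/(2 + 2.9) = 20/49; seller share = |εd|/(εs + |εd|) = 29/49.
So producers capture 29/49 of the subsidy.

Producer share = 29/49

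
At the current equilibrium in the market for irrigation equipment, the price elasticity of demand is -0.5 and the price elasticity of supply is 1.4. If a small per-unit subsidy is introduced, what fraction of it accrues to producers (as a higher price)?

For a small subsidy around the equilibrium, the benefit split depends on the relative slopes, which at a point are proportional to the elasticities.
Buyer share = εs/(εs + |εd|) = 1.4/(1.4 + 0.5) = 14/19; seller share = |εd|/(εs + |εd|) = 5/19.
So producers capture 5/19 of the subsidy.

Producer share = 5/19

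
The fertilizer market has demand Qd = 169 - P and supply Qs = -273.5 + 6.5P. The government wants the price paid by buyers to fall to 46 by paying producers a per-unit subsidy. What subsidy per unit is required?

Required subsidy s = 15 per unit

At a buyer price of 46, quantity demanded is 169 − 1·46 = 123.
Sellers supply 123 only when they receive Ps with -273.5 + 6.5·Ps = 123, i.e. Ps = 61.
s = Ps − Pb = 61 − 46 = 15.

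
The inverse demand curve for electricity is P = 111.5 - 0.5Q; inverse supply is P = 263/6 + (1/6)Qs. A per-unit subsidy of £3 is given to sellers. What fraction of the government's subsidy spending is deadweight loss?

DWL / government spending = 9/424

Pre-subsidy: 111.5 - 0.5Q = 263/6 + (1/6)Q gives Q* = 101.5 and P* = 60.75.
With the subsidy, sellers receive Ps = Pb + 3 for each unit, where Pb is the price buyers pay.
On the curves, Pb = 111.5 - 0.5Q and Ps = 263/6 + (1/6)Q; the wedge Ps − Pb = 3 gives 263/6 + (1/6)Q − (111.5 - 0.5Q) = 3, so Q' = 106.
Then Pb = 111.5 − 0.5·106 = 58.5 and Ps = 263/6 + (1/6)·106 = 61.5.
ΔCS = ½(101.5 + 106)(60.75 − 58.5) = 233.4375; ΔPS = ½(101.5 + 106)(61.5 − 60.75) = 77.8125.
Government spending = 3 × 106 = 318.
DWL = ½ × 3 × (106 − 101.5) = 6.75; fraction = 6.75 / 318 = 9/424.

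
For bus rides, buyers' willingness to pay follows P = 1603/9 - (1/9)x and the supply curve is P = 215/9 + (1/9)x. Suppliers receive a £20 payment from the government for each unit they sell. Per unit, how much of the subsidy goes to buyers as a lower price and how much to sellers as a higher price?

Buyers gain £10 per unit; sellers gain £10 per unit

Pre-subsidy: 1603/9 - (1/9)x = 215/9 + (1/9)x gives x* = 694 and P* = 101.
With the subsidy, sellers receive Ps = Pb + 20 for each unit, where Pb is the price buyers pay.
On the curves, Pb = 1603/9 - (1/9)x and Ps = 215/9 + (1/9)x; the wedge Ps − Pb = 20 gives 215/9 + (1/9)x − (1603/9 - (1/9)x) = 20, so x' = 784.
Then Pb = 1603/9 − (1/9)·784 = 91 and Ps = 215/9 + (1/9)·784 = 111.
Buyers' price falls by P* − Pb = 101 − 91 = 10; sellers' price rises by Ps − P* = 111 − 101 = 10.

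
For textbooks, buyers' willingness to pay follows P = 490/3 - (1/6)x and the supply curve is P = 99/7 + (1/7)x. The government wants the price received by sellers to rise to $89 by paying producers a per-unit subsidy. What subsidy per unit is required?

At a seller price of 89, quantity supplied is -99 + 7·89 = 524.
Buyers absorb 524 only when they pay Pb = 490/3 − (1/6)·524 = 76.
s = Ps − Pb = 89 − 76 = 13.

Required subsidy s = $13 per unit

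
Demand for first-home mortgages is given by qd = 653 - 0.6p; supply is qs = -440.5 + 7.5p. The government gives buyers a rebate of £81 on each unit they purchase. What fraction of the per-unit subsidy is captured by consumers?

Pre-subsidy: 653 - 0.6p = -440.5 + 7.5p gives p* = 135, q* = 572.
With the rebate, buyers effectively pay pb = ps − 81, where ps is the price sellers receive.
Demand in terms of ps becomes qd = 653 − 0.6(ps − 81) = 701.6 - 0.6ps. Setting this equal to supply: 701.6 - 0.6ps = -440.5 + 7.5ps, so ps = 141.
Buyers pay pb = 141 − 81 = 60; q' = -440.5 + 7.5·141 = 617.
Buyers' price falls by p* − pb = 135 − 60 = 75; sellers' price rises by ps − p* = 141 − 135 = 6.
So consumers capture 75/81 = 25/27 of each unit of subsidy.

Consumer share = 25/27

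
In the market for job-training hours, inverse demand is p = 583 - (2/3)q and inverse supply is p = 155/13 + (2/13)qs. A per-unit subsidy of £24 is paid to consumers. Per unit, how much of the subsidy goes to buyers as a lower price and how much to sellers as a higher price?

Pre-subsidy: 583 - (2/3)q = 155/13 + (2/13)q gives q* = 696 and p* = 119.
With the rebate, buyers effectively pay pb = ps − 24, where ps is the price sellers receive.
On the curves, pb = 583 - (2/3)q and ps = 155/13 + (2/13)q; the wedge ps − pb = 24 gives 155/13 + (2/13)q − (583 - (2/3)q) = 24, so q' = 725.25.
Then pb = 583 − (2/3)·725.25 = 99.5 and ps = 155/13 + (2/13)·725.25 = 123.5.
Buyers' price falls by p* − pb = 119 − 99.5 = 19.5; sellers' price rises by ps − p* = 123.5 − 119 = 4.5.

Buyers gain £19.5 per unit; sellers gain £4.5 per unit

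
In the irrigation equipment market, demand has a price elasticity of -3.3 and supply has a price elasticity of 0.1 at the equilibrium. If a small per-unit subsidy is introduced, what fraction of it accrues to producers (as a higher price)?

Producer share = 33/34

For a small subsidy around the equilibrium, the benefit split depends on the relative slopes, which at a point are proportional to the elasticities.
Buyer share = εs/(εs + |εd|) = 0.1/(0.1 + 3.3) = 1/34; seller share = |εd|/(εs + |εd|) = 33/34.
So producers capture 33/34 of the subsidy.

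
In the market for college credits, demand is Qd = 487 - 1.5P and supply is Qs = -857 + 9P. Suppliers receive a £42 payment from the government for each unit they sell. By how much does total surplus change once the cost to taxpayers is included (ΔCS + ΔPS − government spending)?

Pre-subsidy: 487 - 1.5P = -857 + 9P gives P* = 128, Q* = 295.
With the subsidy, sellers receive Ps = Pb + 42 for each unit, where Pb is the price buyers pay.
Supply in terms of Pb becomes Qs = -857 + 9(Pb + 42) = -479 + 9Pb. Setting this equal to demand: 487 - 1.5Pb = -479 + 9Pb, so Pb = 92.
Sellers receive Ps = 92 + 42 = 134; Q' = 487 − 1.5·92 = 349.
ΔCS = ½(295 + 349)(128 − 92) = 11592; ΔPS = ½(295 + 349)(134 − 128) = 1932.
Government spending = 42 × 349 = 14658.
Net change = 11592 + 1932 − 14658 = -1134. The loss equals the DWL triangle ½·42·54.

Net change in total surplus = -£1134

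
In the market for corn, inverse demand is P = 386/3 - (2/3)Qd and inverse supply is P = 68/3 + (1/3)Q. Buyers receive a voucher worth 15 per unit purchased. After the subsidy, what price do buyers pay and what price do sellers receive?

Pre-subsidy: 386/3 - (2/3)Q = 68/3 + (1/3)Q gives Q* = 106 and P* = 58.
With the rebate, buyers effectively pay Pb = Ps − 15, where Ps is the price sellers receive.
On the curves, Pb = 386/3 - (2/3)Q and Ps = 68/3 + (1/3)Q; the wedge Ps − Pb = 15 gives 68/3 + (1/3)Q − (386/3 - (2/3)Q) = 15, so Q' = 121.
Then Pb = 386/3 − (2/3)·121 = 48 and Ps = 68/3 + (1/3)·121 = 63.

Buyers pay 48; sellers receive 63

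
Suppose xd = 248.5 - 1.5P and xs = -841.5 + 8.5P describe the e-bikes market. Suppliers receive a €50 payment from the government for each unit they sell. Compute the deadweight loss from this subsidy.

Pre-subsidy: 248.5 - 1.5P = -841.5 + 8.5P gives P* = 109, x* = 85.
With the subsidy, sellers receive Ps = Pb + 50 for each unit, where Pb is the price buyers pay.
Supply in terms of Pb becomes xs = -841.5 + 8.5(Pb + 50) = -416.5 + 8.5Pb. Setting this equal to demand: 248.5 - 1.5Pb = -416.5 + 8.5Pb, so Pb = 66.5.
Sellers receive Ps = 66.5 + 50 = 116.5; x' = 248.5 − 1.5·66.5 = 148.75.
The subsidy expands output by 148.75 − 85 = 63.75 past the efficient level; on those units the gap between marginal cost and willingness to pay runs from 0 up to 50.
DWL = ½ × 50 × 63.75 = 1593.75.

Deadweight loss = €1593.75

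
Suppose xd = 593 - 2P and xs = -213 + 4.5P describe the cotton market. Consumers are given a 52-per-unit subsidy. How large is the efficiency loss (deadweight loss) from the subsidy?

Pre-subsidy: 593 - 2P = -213 + 4.5P gives P* = 124, x* = 345.
With the rebate, buyers effectively pay Pb = Ps − 52, where Ps is the price sellers receive.
Demand in terms of Ps becomes xd = 593 − 2(Ps − 52) = 697 - 2Ps. Setting this equal to supply: 697 - 2Ps = -213 + 4.5Ps, so Ps = 140.
Buyers pay Pb = 140 − 52 = 88; x' = -213 + 4.5·140 = 417.
The subsidy expands output by 417 − 345 = 72 past the efficient level; on those units the gap between marginal cost and willingness to pay runs from 0 up to 52.
DWL = ½ × 52 × 72 = 1872.

Deadweight loss = 1872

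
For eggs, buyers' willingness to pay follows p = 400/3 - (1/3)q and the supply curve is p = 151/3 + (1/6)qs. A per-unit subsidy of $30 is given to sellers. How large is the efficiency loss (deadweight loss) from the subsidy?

Deadweight loss = $900

Pre-subsidy: 400/3 - (1/3)q = 151/3 + (1/6)q gives q* = 166 and p* = 78.
With the subsidy, sellers receive ps = pb + 30 for each unit, where pb is the price buyers pay.
On the curves, pb = 400/3 - (1/3)q and ps = 151/3 + (1/6)q; the wedge ps − pb = 30 gives 151/3 + (1/6)q − (400/3 - (1/3)q) = 30, so q' = 226.
Then pb = 400/3 − (1/3)·226 = 58 and ps = 151/3 + (1/6)·226 = 88.
The subsidy expands output by 226 − 166 = 60 past the efficient level; on those units the gap between marginal cost and willingness to pay runs from 0 up to 30.
DWL = ½ × 30 × 60 = 900.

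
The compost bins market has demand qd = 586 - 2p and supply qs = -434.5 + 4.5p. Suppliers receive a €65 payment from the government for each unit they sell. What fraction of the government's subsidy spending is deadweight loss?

Pre-subsidy: 586 - 2p = -434.5 + 4.5p gives p* = 157, q* = 272.
With the subsidy, sellers receive ps = pb + 65 for each unit, where pb is the price buyers pay.
Supply in terms of pb becomes qs = -434.5 + 4.5(pb + 65) = -142 + 4.5pb. Setting this equal to demand: 586 - 2pb = -142 + 4.5pb, so pb = 112.
Sellers receive ps = 112 + 65 = 177; q' = 586 − 2·112 = 362.
ΔCS = ½(272 + 362)(157 − 112) = 14265; ΔPS = ½(272 + 362)(177 − 157) = 6340.
Government spending = 65 × 362 = 23530.
DWL = ½ × 65 × (362 − 272) = 2925; fraction = 2925 / 23530 = 45/362.

DWL / government spending = 45/362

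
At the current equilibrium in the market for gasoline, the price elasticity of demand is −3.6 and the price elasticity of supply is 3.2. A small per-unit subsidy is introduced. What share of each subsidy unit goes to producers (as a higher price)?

Producer share = 9/17

For a small subsidy around the equilibrium, the benefit split depends on the relative slopes, which at a point are proportional to the elasticities.
Buyer share = εs/(εs + |εd|) = 3.2/(3.2 + 3.6) = 8/17; seller share = |εd|/(εs + |εd|) = 9/17.
So producers capture 9/17 of the subsidy.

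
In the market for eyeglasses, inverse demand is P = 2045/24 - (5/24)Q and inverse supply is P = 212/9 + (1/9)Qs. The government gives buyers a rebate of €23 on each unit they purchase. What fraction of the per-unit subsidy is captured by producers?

Producer share = 8/23

Pre-subsidy: 2045/24 - (5/24)Q = 212/9 + (1/9)Q gives Q* = 193 and P* = 45.
With the rebate, buyers effectively pay Pb = Ps − 23, where Ps is the price sellers receive.
On the curves, Pb = 2045/24 - (5/24)Q and Ps = 212/9 + (1/9)Q; the wedge Ps − Pb = 23 gives 212/9 + (1/9)Q − (2045/24 - (5/24)Q) = 23, so Q' = 265.
Then Pb = 2045/24 − (5/24)·265 = 30 and Ps = 212/9 + (1/9)·265 = 53.
Buyers' price falls by P* − Pb = 45 − 30 = 15; sellers' price rises by Ps − P* = 53 − 45 = 8.
So producers capture 8/23 = 8/23 of each unit of subsidy.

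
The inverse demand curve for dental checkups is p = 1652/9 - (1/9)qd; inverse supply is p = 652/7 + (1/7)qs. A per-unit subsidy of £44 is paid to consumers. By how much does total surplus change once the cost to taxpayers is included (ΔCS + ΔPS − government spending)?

Pre-subsidy: 1652/9 - (1/9)q = 652/7 + (1/7)q gives q* = 356 and p* = 144.
With the rebate, buyers effectively pay pb = ps − 44, where ps is the price sellers receive.
On the curves, pb = 1652/9 - (1/9)q and ps = 652/7 + (1/7)q; the wedge ps − pb = 44 gives 652/7 + (1/7)q − (1652/9 - (1/9)q) = 44, so q' = 529.25.
Then pb = 1652/9 − (1/9)·529.25 = 124.75 and ps = 652/7 + (1/7)·529.25 = 168.75.
ΔCS = ½(356 + 529.25)(144 − 124.75) = 8520.53125; ΔPS = ½(356 + 529.25)(168.75 − 144) = 10954.96875.
Government spending = 44 × 529.25 = 23287.
Net change = 8520.53125 + 10954.96875 − 23287 = -3811.5. The loss equals the DWL triangle ½·44·173.25.

Net change in total surplus = -£3811.5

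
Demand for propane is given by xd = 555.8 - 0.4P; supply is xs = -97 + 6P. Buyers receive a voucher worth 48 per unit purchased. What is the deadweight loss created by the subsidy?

Pre-subsidy: 555.8 - 0.4P = -97 + 6P gives P* = 102, x* = 515.
With the rebate, buyers effectively pay Pb = Ps − 48, where Ps is the price sellers receive.
Demand in terms of Ps becomes xd = 555.8 − 0.4(Ps − 48) = 575 - 0.4Ps. Setting this equal to supply: 575 - 0.4Ps = -97 + 6Ps, so Ps = 105.
Buyers pay Pb = 105 − 48 = 57; x' = -97 + 6·105 = 533.
The subsidy expands output by 533 − 515 = 18 past the efficient level; on those units the gap between marginal cost and willingness to pay runs from 0 up to 48.
DWL = ½ × 48 × 18 = 432.

Deadweight loss = 432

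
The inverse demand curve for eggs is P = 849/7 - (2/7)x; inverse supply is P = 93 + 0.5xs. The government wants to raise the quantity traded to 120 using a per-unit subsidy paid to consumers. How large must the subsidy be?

Required subsidy s = 66 per unit

At x = 120, from the demand curve buyers pay Pb = 849/7 − (2/7)·120 = 87; from the supply curve sellers need Ps = 93 + 0.5·120 = 153.
The subsidy must fill the gap: s = Ps − Pb = 153 − 87 = 66.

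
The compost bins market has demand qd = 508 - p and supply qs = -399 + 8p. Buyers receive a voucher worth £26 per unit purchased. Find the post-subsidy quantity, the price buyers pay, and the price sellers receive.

Pre-subsidy: 508 - p = -399 + 8p gives p* = 907/9, q* = 3665/9.
With the rebate, buyers effectively pay pb = ps − 26, where ps is the price sellers receive.
Demand in terms of ps becomes qd = 508 − 1(ps − 26) = 534 - ps. Setting this equal to supply: 534 - ps = -399 + 8ps, so ps = 311/3.
Buyers pay pb = 311/3 − 26 = 233/3; q' = -399 + 8·(311/3) = 1291/3.

q' = 1291/3; buyers pay 233/3; sellers receive 311/3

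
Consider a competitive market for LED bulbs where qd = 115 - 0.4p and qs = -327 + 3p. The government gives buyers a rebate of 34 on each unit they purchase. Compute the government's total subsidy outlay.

Pre-subsidy: 115 - 0.4p = -327 + 3p gives p* = 130, q* = 63.
With the rebate, buyers effectively pay pb = ps − 34, where ps is the price sellers receive.
Demand in terms of ps becomes qd = 115 − 0.4(ps − 34) = 128.6 - 0.4ps. Setting this equal to supply: 128.6 - 0.4ps = -327 + 3ps, so ps = 134.
Buyers pay pb = 134 − 34 = 100; q' = -327 + 3·134 = 75.
Government outlay = subsidy × quantity = 34 × 75 = 2550.

Government cost = 2550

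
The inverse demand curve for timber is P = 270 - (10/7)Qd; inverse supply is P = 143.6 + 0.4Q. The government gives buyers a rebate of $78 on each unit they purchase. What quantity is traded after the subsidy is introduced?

Q' = 111.78125

Pre-subsidy: 270 - (10/7)Q = 143.6 + 0.4Q gives Q* = 69.125 and P* = 171.25.
With the rebate, buyers effectively pay Pb = Ps − 78, where Ps is the price sellers receive.
On the curves, Pb = 270 - (10/7)Q and Ps = 143.6 + 0.4Q; the wedge Ps − Pb = 78 gives 143.6 + 0.4Q − (270 - (10/7)Q) = 78, so Q' = 111.78125.
Then Pb = 270 − (10/7)·111.78125 = 110.3125 and Ps = 143.6 + 0.4·111.78125 = 188.3125.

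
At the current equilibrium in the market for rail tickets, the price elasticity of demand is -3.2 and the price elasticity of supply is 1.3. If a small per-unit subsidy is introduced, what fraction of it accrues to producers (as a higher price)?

Producer share = 32/45

For a small subsidy around the equilibrium, the benefit split depends on the relative slopes, which at a point are proportional to the elasticities.
Buyer share = εs/(εs + |εd|) = 1.3/(1.3 + 3.2) = 13/45; seller share = |εd|/(εs + |εd|) = 32/45.
So producers capture 32/45 of the subsidy.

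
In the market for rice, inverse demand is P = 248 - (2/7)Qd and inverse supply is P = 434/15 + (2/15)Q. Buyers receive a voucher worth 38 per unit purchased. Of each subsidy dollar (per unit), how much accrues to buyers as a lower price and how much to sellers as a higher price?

Pre-subsidy: 248 - (2/7)Q = 434/15 + (2/15)Q gives Q* = 11501/22 and P* = 1085/11.
With the rebate, buyers effectively pay Pb = Ps − 38, where Ps is the price sellers receive.
On the curves, Pb = 248 - (2/7)Q and Ps = 434/15 + (2/15)Q; the wedge Ps − Pb = 38 gives 434/15 + (2/15)Q − (248 - (2/7)Q) = 38, so Q' = 6748/11.
Then Pb = 248 − (2/7)·(6748/11) = 800/11 and Ps = 434/15 + (2/15)·(6748/11) = 1218/11.
Buyers' price falls by P* − Pb = 1085/11 − 800/11 = 285/11; sellers' price rises by Ps − P* = 1218/11 − 1085/11 = 133/11.

Buyers gain 285/11 per unit; sellers gain 133/11 per unit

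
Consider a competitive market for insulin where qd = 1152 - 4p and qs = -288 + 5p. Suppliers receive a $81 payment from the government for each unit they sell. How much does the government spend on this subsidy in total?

Government cost = $56052

Pre-subsidy: 1152 - 4p = -288 + 5p gives p* = 160, q* = 512.
With the subsidy, sellers receive ps = pb + 81 for each unit, where pb is the price buyers pay.
Supply in terms of pb becomes qs = -288 + 5(pb + 81) = 117 + 5pb. Setting this equal to demand: 1152 - 4pb = 117 + 5pb, so pb = 115.
Sellers receive ps = 115 + 81 = 196; q' = 1152 − 4·115 = 692.
Government outlay = subsidy × quantity = 81 × 692 = 56052.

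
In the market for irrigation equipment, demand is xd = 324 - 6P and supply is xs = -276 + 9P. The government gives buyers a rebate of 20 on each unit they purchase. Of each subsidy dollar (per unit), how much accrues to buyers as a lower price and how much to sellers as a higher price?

Buyers gain 12 per unit; sellers gain 8 per unit

Pre-subsidy: 324 - 6P = -276 + 9P gives P* = 40, x* = 84.
With the rebate, buyers effectively pay Pb = Ps − 20, where Ps is the price sellers receive.
Demand in terms of Ps becomes xd = 324 − 6(Ps − 20) = 444 - 6Ps. Setting this equal to supply: 444 - 6Ps = -276 + 9Ps, so Ps = 48.
Buyers pay Pb = 48 − 20 = 28; x' = -276 + 9·48 = 156.
Buyers' price falls by P* − Pb = 40 − 28 = 12; sellers' price rises by Ps − P* = 48 − 40 = 8.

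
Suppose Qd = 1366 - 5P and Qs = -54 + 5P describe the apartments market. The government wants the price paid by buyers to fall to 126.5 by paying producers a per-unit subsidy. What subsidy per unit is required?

At a buyer price of 126.5, quantity demanded is 1366 − 5·126.5 = 733.5.
Sellers supply 733.5 only when they receive Ps with -54 + 5·Ps = 733.5, i.e. Ps = 157.5.
s = Ps − Pb = 157.5 − 126.5 = 31.

Required subsidy s = 31 per unit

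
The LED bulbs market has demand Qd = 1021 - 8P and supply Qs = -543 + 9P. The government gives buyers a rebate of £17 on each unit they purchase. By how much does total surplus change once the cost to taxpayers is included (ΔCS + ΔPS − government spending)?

Pre-subsidy: 1021 - 8P = -543 + 9P gives P* = 92, Q* = 285.
With the rebate, buyers effectively pay Pb = Ps − 17, where Ps is the price sellers receive.
Demand in terms of Ps becomes Qd = 1021 − 8(Ps − 17) = 1157 - 8Ps. Setting this equal to supply: 1157 - 8Ps = -543 + 9Ps, so Ps = 100.
Buyers pay Pb = 100 − 17 = 83; Q' = -543 + 9·100 = 357.
ΔCS = ½(285 + 357)(92 − 83) = 2889; ΔPS = ½(285 + 357)(100 − 92) = 2568.
Government spending = 17 × 357 = 6069.
Net change = 2889 + 2568 − 6069 = -612. The loss equals the DWL triangle ½·17·72.

Net change in total surplus = -£612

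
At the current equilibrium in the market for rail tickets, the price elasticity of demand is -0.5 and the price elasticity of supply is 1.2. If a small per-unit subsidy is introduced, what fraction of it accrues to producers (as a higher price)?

Producer share = 5/17

For a small subsidy around the equilibrium, the benefit split depends on the relative slopes, which at a point are proportional to the elasticities.
Buyer share = εs/(εs + |εd|) = 1.2/(1.2 + 0.5) = 12/17; seller share = |εd|/(εs + |εd|) = 5/17.
So producers capture 5/17 of the subsidy.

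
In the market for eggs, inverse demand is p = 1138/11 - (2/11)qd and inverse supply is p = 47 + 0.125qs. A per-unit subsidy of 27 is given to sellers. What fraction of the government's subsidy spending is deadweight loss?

DWL / government spending = 11/68

Pre-subsidy: 1138/11 - (2/11)q = 47 + 0.125q gives q* = 184 and p* = 70.
With the subsidy, sellers receive ps = pb + 27 for each unit, where pb is the price buyers pay.
On the curves, pb = 1138/11 - (2/11)q and ps = 47 + 0.125q; the wedge ps − pb = 27 gives 47 + 0.125q − (1138/11 - (2/11)q) = 27, so q' = 272.
Then pb = 1138/11 − (2/11)·272 = 54 and ps = 47 + 0.125·272 = 81.
ΔCS = ½(184 + 272)(70 − 54) = 3648; ΔPS = ½(184 + 272)(81 − 70) = 2508.
Government spending = 27 × 272 = 7344.
DWL = ½ × 27 × (272 − 184) = 1188; fraction = 1188 / 7344 = 11/68.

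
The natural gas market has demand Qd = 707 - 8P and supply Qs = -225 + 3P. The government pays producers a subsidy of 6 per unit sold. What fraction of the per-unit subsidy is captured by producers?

Pre-subsidy: 707 - 8P = -225 + 3P gives P* = 932/11, Q* = 321/11.
With the subsidy, sellers receive Ps = Pb + 6 for each unit, where Pb is the price buyers pay.
Supply in terms of Pb becomes Qs = -225 + 3(Pb + 6) = -207 + 3Pb. Setting this equal to demand: 707 - 8Pb = -207 + 3Pb, so Pb = 914/11.
Sellers receive Ps = 914/11 + 6 = 980/11; Q' = 707 − 8·(914/11) = 465/11.
Buyers' price falls by P* − Pb = 932/11 − 914/11 = 18/11; sellers' price rises by Ps − P* = 980/11 − 932/11 = 48/11.
So producers capture (48/11)/6 = 8/11 of each unit of subsidy.

Producer share = 8/11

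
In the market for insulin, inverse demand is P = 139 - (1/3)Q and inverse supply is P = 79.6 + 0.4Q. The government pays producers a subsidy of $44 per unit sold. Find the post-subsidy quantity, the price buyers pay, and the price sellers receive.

Q' = 141; buyers pay $92; sellers receive $136

Pre-subsidy: 139 - (1/3)Q = 79.6 + 0.4Q gives Q* = 81 and P* = 112.
With the subsidy, sellers receive Ps = Pb + 44 for each unit, where Pb is the price buyers pay.
On the curves, Pb = 139 - (1/3)Q and Ps = 79.6 + 0.4Q; the wedge Ps − Pb = 44 gives 79.6 + 0.4Q − (139 - (1/3)Q) = 44, so Q' = 141.
Then Pb = 139 − (1/3)·141 = 92 and Ps = 79.6 + 0.4·141 = 136.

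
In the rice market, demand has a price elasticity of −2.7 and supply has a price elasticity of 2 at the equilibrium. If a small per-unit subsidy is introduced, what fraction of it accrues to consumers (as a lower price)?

For a small subsidy around the equilibrium, the benefit split depends on the relative slopes, which at a point are proportional to the elasticities.
Buyer share = εs/(εs + |εd|) = 2/(2 + 2.7) = 20/47; seller share = |εd|/(εs + |εd|) = 27/47.

Consumer share = 20/47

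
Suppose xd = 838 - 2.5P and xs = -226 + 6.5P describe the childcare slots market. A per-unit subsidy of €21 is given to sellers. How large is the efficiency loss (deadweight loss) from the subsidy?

Deadweight loss = €398.125

Pre-subsidy: 838 - 2.5P = -226 + 6.5P gives P* = 1064/9, x* = 4882/9.
With the subsidy, sellers receive Ps = Pb + 21 for each unit, where Pb is the price buyers pay.
Supply in terms of Pb becomes xs = -226 + 6.5(Pb + 21) = -89.5 + 6.5Pb. Setting this equal to demand: 838 - 2.5Pb = -89.5 + 6.5Pb, so Pb = 1855/18.
Sellers receive Ps = 1855/18 + 21 = 2233/18; x' = 838 − 2.5·(1855/18) = 20893/36.
The subsidy expands output by 20893/36 − 4882/9 = 455/12 past the efficient level; on those units the gap between marginal cost and willingness to pay runs from 0 up to 21.
DWL = ½ × 21 × 455/12 = 398.125.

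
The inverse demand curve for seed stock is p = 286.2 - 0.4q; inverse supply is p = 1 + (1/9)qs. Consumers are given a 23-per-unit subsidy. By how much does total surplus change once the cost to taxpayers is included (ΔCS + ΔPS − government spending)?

Pre-subsidy: 286.2 - 0.4q = 1 + (1/9)q gives q* = 558 and p* = 63.
With the rebate, buyers effectively pay pb = ps − 23, where ps is the price sellers receive.
On the curves, pb = 286.2 - 0.4q and ps = 1 + (1/9)q; the wedge ps − pb = 23 gives 1 + (1/9)q − (286.2 - 0.4q) = 23, so q' = 603.
Then pb = 286.2 − 0.4·603 = 45 and ps = 1 + (1/9)·603 = 68.
ΔCS = ½(558 + 603)(63 − 45) = 10449; ΔPS = ½(558 + 603)(68 − 63) = 2902.5.
Government spending = 23 × 603 = 13869.
Net change = 10449 + 2902.5 − 13869 = -517.5. The loss equals the DWL triangle ½·23·45.

Net change in total surplus = -517.5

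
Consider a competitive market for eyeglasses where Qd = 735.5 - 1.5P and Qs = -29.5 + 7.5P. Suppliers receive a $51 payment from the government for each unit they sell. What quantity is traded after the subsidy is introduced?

Q' = 671.75

Pre-subsidy: 735.5 - 1.5P = -29.5 + 7.5P gives P* = 85, Q* = 608.
With the subsidy, sellers receive Ps = Pb + 51 for each unit, where Pb is the price buyers pay.
Supply in terms of Pb becomes Qs = -29.5 + 7.5(Pb + 51) = 353 + 7.5Pb. Setting this equal to demand: 735.5 - 1.5Pb = 353 + 7.5Pb, so Pb = 42.5.
Sellers receive Ps = 42.5 + 51 = 93.5; Q' = 735.5 − 1.5·42.5 = 671.75.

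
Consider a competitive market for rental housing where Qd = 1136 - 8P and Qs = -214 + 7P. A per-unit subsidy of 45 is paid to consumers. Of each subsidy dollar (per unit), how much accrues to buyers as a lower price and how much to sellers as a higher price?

Pre-subsidy: 1136 - 8P = -214 + 7P gives P* = 90, Q* = 416.
With the rebate, buyers effectively pay Pb = Ps − 45, where Ps is the price sellers receive.
Demand in terms of Ps becomes Qd = 1136 − 8(Ps − 45) = 1496 - 8Ps. Setting this equal to supply: 1496 - 8Ps = -214 + 7Ps, so Ps = 114.
Buyers pay Pb = 114 − 45 = 69; Q' = -214 + 7·114 = 584.
Buyers' price falls by P* − Pb = 90 − 69 = 21; sellers' price rises by Ps − P* = 114 − 90 = 24.

Buyers gain 21 per unit; sellers gain 24 per unit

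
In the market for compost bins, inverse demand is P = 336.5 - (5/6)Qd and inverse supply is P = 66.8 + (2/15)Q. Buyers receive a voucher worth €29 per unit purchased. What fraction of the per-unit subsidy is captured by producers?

Pre-subsidy: 336.5 - (5/6)Q = 66.8 + (2/15)Q gives Q* = 279 and P* = 104.
With the rebate, buyers effectively pay Pb = Ps − 29, where Ps is the price sellers receive.
On the curves, Pb = 336.5 - (5/6)Q and Ps = 66.8 + (2/15)Q; the wedge Ps − Pb = 29 gives 66.8 + (2/15)Q − (336.5 - (5/6)Q) = 29, so Q' = 309.
Then Pb = 336.5 − (5/6)·309 = 79 and Ps = 66.8 + (2/15)·309 = 108.
Buyers' price falls by P* − Pb = 104 − 79 = 25; sellers' price rises by Ps − P* = 108 − 104 = 4.
So producers capture 4/29 = 4/29 of each unit of subsidy.

Producer share = 4/29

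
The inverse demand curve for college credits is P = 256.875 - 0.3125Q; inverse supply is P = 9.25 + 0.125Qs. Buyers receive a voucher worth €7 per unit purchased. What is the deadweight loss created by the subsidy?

Deadweight loss = €56

Pre-subsidy: 256.875 - 0.3125Q = 9.25 + 0.125Q gives Q* = 566 and P* = 80.
With the rebate, buyers effectively pay Pb = Ps − 7, where Ps is the price sellers receive.
On the curves, Pb = 256.875 - 0.3125Q and Ps = 9.25 + 0.125Q; the wedge Ps − Pb = 7 gives 9.25 + 0.125Q − (256.875 - 0.3125Q) = 7, so Q' = 582.
Then Pb = 256.875 − 0.3125·582 = 75 and Ps = 9.25 + 0.125·582 = 82.
The subsidy expands output by 582 − 566 = 16 past the efficient level; on those units the gap between marginal cost and willingness to pay runs from 0 up to 7.
DWL = ½ × 7 × 16 = 56.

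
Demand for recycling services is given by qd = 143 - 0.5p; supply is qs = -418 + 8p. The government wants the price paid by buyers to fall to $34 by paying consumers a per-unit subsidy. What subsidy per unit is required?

At a buyer price of 34, quantity demanded is 143 − 0.5·34 = 126.
Sellers supply 126 only when they receive ps with -418 + 8·ps = 126, i.e. ps = 68.
s = ps − pb = 68 − 34 = 34.

Required subsidy s = $34 per unit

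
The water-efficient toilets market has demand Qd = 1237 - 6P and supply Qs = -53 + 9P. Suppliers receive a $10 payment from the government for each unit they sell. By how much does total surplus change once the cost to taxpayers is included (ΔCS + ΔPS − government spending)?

Net change in total surplus = -$180

Pre-subsidy: 1237 - 6P = -53 + 9P gives P* = 86, Q* = 721.
With the subsidy, sellers receive Ps = Pb + 10 for each unit, where Pb is the price buyers pay.
Supply in terms of Pb becomes Qs = -53 + 9(Pb + 10) = 37 + 9Pb. Setting this equal to demand: 1237 - 6Pb = 37 + 9Pb, so Pb = 80.
Sellers receive Ps = 80 + 10 = 90; Q' = 1237 − 6·80 = 757.
ΔCS = ½(721 + 757)(86 − 80) = 4434; ΔPS = ½(721 + 757)(90 − 86) = 2956.
Government spending = 10 × 757 = 7570.
Net change = 4434 + 2956 − 7570 = -180. The loss equals the DWL triangle ½·10·36.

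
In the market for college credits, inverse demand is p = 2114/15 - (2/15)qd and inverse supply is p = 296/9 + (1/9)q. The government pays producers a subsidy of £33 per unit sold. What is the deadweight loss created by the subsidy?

Deadweight loss = £2227.5

Pre-subsidy: 2114/15 - (2/15)q = 296/9 + (1/9)q gives q* = 442 and p* = 82.
With the subsidy, sellers receive ps = pb + 33 for each unit, where pb is the price buyers pay.
On the curves, pb = 2114/15 - (2/15)q and ps = 296/9 + (1/9)q; the wedge ps − pb = 33 gives 296/9 + (1/9)q − (2114/15 - (2/15)q) = 33, so q' = 577.
Then pb = 2114/15 − (2/15)·577 = 64 and ps = 296/9 + (1/9)·577 = 97.
The subsidy expands output by 577 − 442 = 135 past the efficient level; on those units the gap between marginal cost and willingness to pay runs from 0 up to 33.
DWL = ½ × 33 × 135 = 2227.5.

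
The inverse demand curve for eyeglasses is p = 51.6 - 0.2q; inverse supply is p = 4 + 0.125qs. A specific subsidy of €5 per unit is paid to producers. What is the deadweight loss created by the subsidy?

Pre-subsidy: 51.6 - 0.2q = 4 + 0.125q gives q* = 1904/13 and p* = 290/13.
With the subsidy, sellers receive ps = pb + 5 for each unit, where pb is the price buyers pay.
On the curves, pb = 51.6 - 0.2q and ps = 4 + 0.125q; the wedge ps − pb = 5 gives 4 + 0.125q − (51.6 - 0.2q) = 5, so q' = 2104/13.
Then pb = 51.6 − 0.2·(2104/13) = 250/13 and ps = 4 + 0.125·(2104/13) = 315/13.
The subsidy expands output by 2104/13 − 1904/13 = 200/13 past the efficient level; on those units the gap between marginal cost and willingness to pay runs from 0 up to 5.
DWL = ½ × 5 × 200/13 = 500/13.

Deadweight loss = 500/13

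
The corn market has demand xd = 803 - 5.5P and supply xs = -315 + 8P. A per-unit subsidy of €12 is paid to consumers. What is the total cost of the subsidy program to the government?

Pre-subsidy: 803 - 5.5P = -315 + 8P gives P* = 2236/27, x* = 9383/27.
With the rebate, buyers effectively pay Pb = Ps − 12, where Ps is the price sellers receive.
Demand in terms of Ps becomes xd = 803 − 5.5(Ps − 12) = 869 - 5.5Ps. Setting this equal to supply: 869 - 5.5Ps = -315 + 8Ps, so Ps = 2368/27.
Buyers pay Pb = 2368/27 − 12 = 2044/27; x' = -315 + 8·(2368/27) = 10439/27.
Government outlay = subsidy × quantity = 12 × 10439/27 = 41756/9.

Government cost = 41756/9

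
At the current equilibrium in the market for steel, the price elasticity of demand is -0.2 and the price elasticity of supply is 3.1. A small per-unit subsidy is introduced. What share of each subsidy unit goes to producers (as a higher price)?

For a small subsidy around the equilibrium, the benefit split depends on the relative slopes, which at a point are proportional to the elasticities.
Buyer share = εs/(εs + |εd|) = 3.1/(3.1 + 0.2) = 31/33; seller share = |εd|/(εs + |εd|) = 2/33.
So producers capture 2/33 of the subsidy.

Producer share = 2/33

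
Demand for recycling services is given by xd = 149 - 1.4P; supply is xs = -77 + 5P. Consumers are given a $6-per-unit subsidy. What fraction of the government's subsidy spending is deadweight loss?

DWL / government spending = 35/1132

Pre-subsidy: 149 - 1.4P = -77 + 5P gives P* = 35.3125, x* = 99.5625.
With the rebate, buyers effectively pay Pb = Ps − 6, where Ps is the price sellers receive.
Demand in terms of Ps becomes xd = 149 − 1.4(Ps − 6) = 157.4 - 1.4Ps. Setting this equal to supply: 157.4 - 1.4Ps = -77 + 5Ps, so Ps = 36.625.
Buyers pay Pb = 36.625 − 6 = 30.625; x' = -77 + 5·36.625 = 106.125.
ΔCS = ½(99.5625 + 106.125)(35.3125 − 30.625) = 482.080078125; ΔPS = ½(99.5625 + 106.125)(36.625 − 35.3125) = 134.982421875.
Government spending = 6 × 106.125 = 636.75.
DWL = ½ × 6 × (106.125 − 99.5625) = 19.6875; fraction = 19.6875 / 636.75 = 35/1132.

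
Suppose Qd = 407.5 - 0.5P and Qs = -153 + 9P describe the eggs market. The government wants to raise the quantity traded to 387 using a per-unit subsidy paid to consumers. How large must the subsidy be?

Required subsidy s = 19 per unit

At Q = 387, invert demand for the buyer price: Pb = (407.5 − 387)/0.5 = 41; invert supply for the seller price: Ps = (387 − (-153))/9 = 60.
The subsidy must fill the gap: s = Ps − Pb = 60 − 41 = 19.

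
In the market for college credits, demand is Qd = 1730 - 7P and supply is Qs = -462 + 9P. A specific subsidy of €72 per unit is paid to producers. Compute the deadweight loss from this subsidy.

Deadweight loss = €10206

Pre-subsidy: 1730 - 7P = -462 + 9P gives P* = 137, Q* = 771.
With the subsidy, sellers receive Ps = Pb + 72 for each unit, where Pb is the price buyers pay.
Supply in terms of Pb becomes Qs = -462 + 9(Pb + 72) = 186 + 9Pb. Setting this equal to demand: 1730 - 7Pb = 186 + 9Pb, so Pb = 96.5.
Sellers receive Ps = 96.5 + 72 = 168.5; Q' = 1730 − 7·96.5 = 1054.5.
The subsidy expands output by 1054.5 − 771 = 283.5 past the efficient level; on those units the gap between marginal cost and willingness to pay runs from 0 up to 72.
DWL = ½ × 72 × 283.5 = 10206.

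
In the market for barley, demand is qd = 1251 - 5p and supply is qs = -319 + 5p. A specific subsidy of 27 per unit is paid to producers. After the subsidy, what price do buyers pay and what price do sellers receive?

Buyers pay 143.5; sellers receive 170.5

Pre-subsidy: 1251 - 5p = -319 + 5p gives p* = 157, q* = 466.
With the subsidy, sellers receive ps = pb + 27 for each unit, where pb is the price buyers pay.
Supply in terms of pb becomes qs = -319 + 5(pb + 27) = -184 + 5pb. Setting this equal to demand: 1251 - 5pb = -184 + 5pb, so pb = 143.5.
Sellers receive ps = 143.5 + 27 = 170.5; q' = 1251 − 5·143.5 = 533.5.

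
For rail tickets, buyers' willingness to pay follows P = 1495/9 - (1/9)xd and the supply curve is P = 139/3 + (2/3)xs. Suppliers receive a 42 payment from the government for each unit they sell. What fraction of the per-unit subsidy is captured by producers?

Producer share = 6/7

Pre-subsidy: 1495/9 - (1/9)x = 139/3 + (2/3)x gives x* = 154 and P* = 149.
With the subsidy, sellers receive Ps = Pb + 42 for each unit, where Pb is the price buyers pay.
On the curves, Pb = 1495/9 - (1/9)x and Ps = 139/3 + (2/3)x; the wedge Ps − Pb = 42 gives 139/3 + (2/3)x − (1495/9 - (1/9)x) = 42, so x' = 208.
Then Pb = 1495/9 − (1/9)·208 = 143 and Ps = 139/3 + (2/3)·208 = 185.
Buyers' price falls by P* − Pb = 149 − 143 = 6; sellers' price rises by Ps − P* = 185 − 149 = 36.
So producers capture 36/42 = 6/7 of each unit of subsidy.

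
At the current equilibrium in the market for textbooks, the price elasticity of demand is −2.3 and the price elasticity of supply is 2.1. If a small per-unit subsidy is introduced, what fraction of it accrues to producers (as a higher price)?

Producer share = 23/44

For a small subsidy around the equilibrium, the benefit split depends on the relative slopes, which at a point are proportional to the elasticities.
Buyer share = εs/(εs + |εd|) = 2.1/(2.1 + 2.3) = 21/44; seller share = |εd|/(εs + |εd|) = 23/44.
So producers capture 23/44 of the subsidy.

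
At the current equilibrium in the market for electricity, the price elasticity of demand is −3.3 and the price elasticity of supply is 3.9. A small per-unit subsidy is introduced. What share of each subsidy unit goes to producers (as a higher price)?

For a small subsidy around the equilibrium, the benefit split depends on the relative slopes, which at a point are proportional to the elasticities.
Buyer share = εs/(εs + |εd|) = 3.9/(3.9 + 3.3) = 13/24; seller share = |εd|/(εs + |εd|) = 11/24.
So producers capture 11/24 of the subsidy.

Producer share = 11/24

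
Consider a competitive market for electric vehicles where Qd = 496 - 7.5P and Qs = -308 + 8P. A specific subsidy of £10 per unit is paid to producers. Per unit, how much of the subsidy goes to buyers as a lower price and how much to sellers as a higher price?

Pre-subsidy: 496 - 7.5P = -308 + 8P gives P* = 1608/31, Q* = 3316/31.
With the subsidy, sellers receive Ps = Pb + 10 for each unit, where Pb is the price buyers pay.
Supply in terms of Pb becomes Qs = -308 + 8(Pb + 10) = -228 + 8Pb. Setting this equal to demand: 496 - 7.5Pb = -228 + 8Pb, so Pb = 1448/31.
Sellers receive Ps = 1448/31 + 10 = 1758/31; Q' = 496 − 7.5·(1448/31) = 4516/31.
Buyers' price falls by P* − Pb = 1608/31 − 1448/31 = 160/31; sellers' price rises by Ps − P* = 1758/31 − 1608/31 = 150/31.

Buyers gain 160/31 per unit; sellers gain 150/31 per unit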